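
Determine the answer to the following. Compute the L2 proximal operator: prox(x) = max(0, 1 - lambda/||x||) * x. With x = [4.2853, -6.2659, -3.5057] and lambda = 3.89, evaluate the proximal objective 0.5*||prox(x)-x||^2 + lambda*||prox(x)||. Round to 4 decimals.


Step 1: Compute ||x||.
||x|| = 8.3615
Step 2: Compute scaling factor.
scale = max(0, 1 - 3.89/8.3615) = 0.5348
Step 3: prox(x) = [2.2917, -3.3508, -1.8748]
||prox(x)|| = 4.4715
Step 4: Proximal objective.
0.5*||prox-x||^2 = 7.5661
lambda*||prox|| = 17.3941
Total = 24.9603


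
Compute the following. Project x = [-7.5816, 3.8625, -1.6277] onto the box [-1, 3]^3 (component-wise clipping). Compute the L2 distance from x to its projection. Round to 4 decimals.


Project each component onto [-1, 3].
clip(-7.5816) = -1.0, clip(3.8625) = 3.0, clip(-1.6277) = -1.0
Projection = [-1.0, 3.0, -1.0]
Squared diffs: [43.3175, 0.7439, 0.394]
Distance = sqrt(44.4554) = 6.6675


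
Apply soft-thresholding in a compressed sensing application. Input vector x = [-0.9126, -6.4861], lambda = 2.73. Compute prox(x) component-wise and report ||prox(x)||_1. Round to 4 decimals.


Soft-thresholding with lambda = 2.73:
prox(-0.9126) = sign(-0.9126)*max(|-0.9126| - 2.73, 0) = 0.0
prox(-6.4861) = sign(-6.4861)*max(|-6.4861| - 2.73, 0) = -3.7561
prox(x) = [0.0, -3.7561]
||prox(x)||_1 = 0.0 + 3.7561 = 3.7561


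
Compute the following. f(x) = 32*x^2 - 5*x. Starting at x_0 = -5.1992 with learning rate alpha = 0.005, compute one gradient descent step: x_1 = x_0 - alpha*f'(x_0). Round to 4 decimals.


We compute the gradient at x_0 and apply the update.
f'(x) = 64*x - 5
f'(-5.1992) = 64*-5.1992 - 5 = -337.7488
x_1 = -5.1992 - 0.005*-337.7488 = -3.5105


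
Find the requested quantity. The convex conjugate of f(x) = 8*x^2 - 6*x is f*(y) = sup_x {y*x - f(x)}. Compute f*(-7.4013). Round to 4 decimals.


f*(y) = sup_x {y*x - a*x^2 - b*x} = sup_x {(y-b)*x - a*x^2}
FOC: (y - b) - 2a*x = 0 => x* = (y - b)/(2a)
x* = (-7.4013 + 6)/(2*8) = -0.0876
f*(-7.4013) = (y-b)^2/(4a) = (-7.4013 + 6)^2/(4*8)
= 1.9636/32 = 0.0614


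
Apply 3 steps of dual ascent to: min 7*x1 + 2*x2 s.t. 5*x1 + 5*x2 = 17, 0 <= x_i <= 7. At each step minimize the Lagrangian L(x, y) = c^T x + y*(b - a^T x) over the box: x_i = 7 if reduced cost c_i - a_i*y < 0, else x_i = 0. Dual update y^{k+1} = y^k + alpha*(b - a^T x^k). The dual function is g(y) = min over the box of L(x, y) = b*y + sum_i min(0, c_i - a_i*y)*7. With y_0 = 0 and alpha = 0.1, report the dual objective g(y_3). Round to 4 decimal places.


Dual ascent for LP: min 7*x1 + 2*x2, 5*x1 + 5*x2 = 17, 0 <= x_i <= 7
Step 1: y^k = 0.0, reduced costs: (7.0, 2.0)
  x^k = (0.0, 0.0), subgradient = b - a^T x = 17.0
  y^{k+1} = 0.0 + 0.1*17.0 = 1.7
Step 2: y^k = 1.7, reduced costs: (-1.5, -6.5)
  x^k = (7.0, 7.0), subgradient = b - a^T x = -53.0
  y^{k+1} = 1.7 + 0.1*-53.0 = -3.6
Step 3: y^k = -3.6, reduced costs: (25.0, 20.0)
  x^k = (0.0, 0.0), subgradient = b - a^T x = 17.0
  y^{k+1} = -3.6 + 0.1*17.0 = -1.9
Dual objective at y_3 = -1.9: reduced costs (16.5, 11.5), box minimizer x = (0.0, 0.0)
g(y_3) = b*y + (c1 - a1*y)*x1 + (c2 - a2*y)*x2 = 17*(-1.9) + 16.5*0.0 + 11.5*0.0 = -32.3 + 0.0 + 0.0 = -32.3


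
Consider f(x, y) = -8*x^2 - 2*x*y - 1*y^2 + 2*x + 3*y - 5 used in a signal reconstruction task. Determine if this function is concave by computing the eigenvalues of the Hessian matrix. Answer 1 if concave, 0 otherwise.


The Hessian of f(x,y) = -8*x^2 - 2*x*y - 1*y^2 + 2*x + 3*y - 5 is:
H = [[-16, -2], [-2, -2]]
Trace = -16 - 2 = -18
Determinant = -16*-2 - (-2)^2 = 28
Discriminant = (-18)^2 - 4*28 = 212.0
Eigenvalues: lambda_1 = -16.2801, lambda_2 = -1.7199
The function is concave.

1


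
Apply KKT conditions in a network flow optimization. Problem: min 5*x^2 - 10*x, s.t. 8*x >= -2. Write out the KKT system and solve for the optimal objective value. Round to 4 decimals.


Step 1: Try lambda = 0 (constraint inactive).
Stationarity: 2*5*x - 10 = 0
x* = 10/(2*5) = 1.0
Check constraint: 8*1.0 = 8.0 >= -2 -- satisfied.
Step 2: Compute optimal value.
f(x*) = 5*1.0^2 - 10*1.0 = -5.0


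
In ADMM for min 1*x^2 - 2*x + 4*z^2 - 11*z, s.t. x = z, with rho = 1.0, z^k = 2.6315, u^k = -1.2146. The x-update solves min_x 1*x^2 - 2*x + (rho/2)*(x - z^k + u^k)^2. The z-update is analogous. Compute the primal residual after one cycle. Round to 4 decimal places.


ADMM iteration with rho = 1.0, z^k = 2.6315, u^k = -1.2146
Step 1: x-update.
Minimize 1*x^2 - 2*x + (1.0/2)*(x - 2.6315 - 1.2146)^2
FOC: (2*1 + 1.0)*x = 2 + 1.0*(2.6315 + 1.2146)
x^{k+1} = 1.9487
Step 2: z-update.
Minimize 4*z^2 - 11*z + (1.0/2)*(1.9487 - z - 1.2146)^2
FOC: (2*4 + 1.0)*z = 11 + 1.0*(1.9487 - 1.2146)
z^{k+1} = 1.3038
Step 3: u-update.
u^{k+1} = -1.2146 + 1.9487 - 1.3038 = -0.5697
Step 4: Primal residual = |1.9487 - 1.3038| = 0.6449


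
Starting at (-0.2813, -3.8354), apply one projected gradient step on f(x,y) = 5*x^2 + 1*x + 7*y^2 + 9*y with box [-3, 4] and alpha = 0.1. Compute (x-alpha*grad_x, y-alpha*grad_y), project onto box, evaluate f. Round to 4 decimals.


Step 1: Compute gradient at (-0.2813, -3.8354).
grad_x = 2*5*-0.2813 + 1 = -1.813
grad_y = 2*7*-3.8354 + 9 = -44.6956
Step 2: Gradient step.
x_raw = -0.2813 - 0.1*-1.813 = -0.1
y_raw = -3.8354 - 0.1*-44.6956 = 0.6342
Step 3: Project onto [-3, 4].
x_proj = clip(-0.1) = -0.1
y_proj = clip(0.6342) = 0.6342
Step 4: Evaluate f.
f(-0.1, 0.6342) = 8.4726


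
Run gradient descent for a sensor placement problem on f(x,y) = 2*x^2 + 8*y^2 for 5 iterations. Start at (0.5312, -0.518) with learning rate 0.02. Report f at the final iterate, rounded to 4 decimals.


Gradient descent on f(x,y) = 2*x^2 + 8*y^2.
Starting point: (0.5312, -0.518), alpha = 0.02
Step 1: grad_x = 2*2*0.5312 = 2.1248, grad_y = 2*8*-0.518 = -8.288
  x_1 = 0.5312 - 0.02*2.1248 = 0.4887
  y_1 = -0.518 - 0.02*-8.288 = -0.3522
Step 2: grad_x = 2*2*0.4887 = 1.9548, grad_y = 2*8*-0.3522 = -5.6358
  x_2 = 0.4887 - 0.02*1.9548 = 0.4496
  y_2 = -0.3522 - 0.02*-5.6358 = -0.2395
Step 3: grad_x = 2*2*0.4496 = 1.7984, grad_y = 2*8*-0.2395 = -3.8324
  x_3 = 0.4496 - 0.02*1.7984 = 0.4136
  y_3 = -0.2395 - 0.02*-3.8324 = -0.1629
Step 4: grad_x = 2*2*0.4136 = 1.6546, grad_y = 2*8*-0.1629 = -2.606
  x_4 = 0.4136 - 0.02*1.6546 = 0.3805
  y_4 = -0.1629 - 0.02*-2.606 = -0.1108
Step 5: grad_x = 2*2*0.3805 = 1.5222, grad_y = 2*8*-0.1108 = -1.7721
  x_5 = 0.3805 - 0.02*1.5222 = 0.3501
  y_5 = -0.1108 - 0.02*-1.7721 = -0.0753
f(0.3501, -0.0753) = 2*0.3501^2 + 8*(-0.0753)^2 = 0.2905


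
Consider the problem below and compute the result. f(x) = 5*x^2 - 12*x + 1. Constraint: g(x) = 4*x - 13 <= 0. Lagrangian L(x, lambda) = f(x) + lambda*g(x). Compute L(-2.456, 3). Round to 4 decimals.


Step 1: Evaluate f(x).
f(-2.456) = 5*(-2.456)^2 - 12*(-2.456) + 1 = 60.6317
Step 2: Evaluate g(x).
g(-2.456) = 4*-2.456 - 13 = -22.824
Step 3: Compute Lagrangian.
L = 60.6317 + 3*-22.824 = -7.8403


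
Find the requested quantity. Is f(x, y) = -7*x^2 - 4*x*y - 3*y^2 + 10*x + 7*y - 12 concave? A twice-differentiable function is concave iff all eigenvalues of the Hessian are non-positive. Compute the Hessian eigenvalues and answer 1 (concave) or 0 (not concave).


The Hessian of f(x,y) = -7*x^2 - 4*x*y - 3*y^2 + 10*x + 7*y - 12 is:
H = [[-14, -4], [-4, -6]]
Trace = -14 - 6 = -20
Determinant = -14*-6 - (-4)^2 = 68
Discriminant = (-20)^2 - 4*68 = 128.0
Eigenvalues: lambda_1 = -15.6569, lambda_2 = -4.3431
The function is concave.

1


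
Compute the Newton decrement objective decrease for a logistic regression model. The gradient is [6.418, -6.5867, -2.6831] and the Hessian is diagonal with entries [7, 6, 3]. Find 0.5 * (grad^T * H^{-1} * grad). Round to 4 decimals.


Step 1: H is diagonal, so H^(-1) * g = [0.9169, -1.0978, -0.8944].
Step 2: g^T H^(-1) g = sum_i g_i^2 / H_ii
  = (6.418)^2/7 + (-6.5867)^2/6 + (-2.6831)^2/3
  = 5.8844 + 7.2308 + 2.3997 = 15.5148
Step 3: Objective decrease = 0.5 * g^T H^(-1) g = 7.7574


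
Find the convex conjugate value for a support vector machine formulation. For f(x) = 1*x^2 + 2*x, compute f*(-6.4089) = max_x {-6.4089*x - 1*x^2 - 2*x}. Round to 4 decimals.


f*(y) = sup_x {y*x - a*x^2 - b*x} = sup_x {(y-b)*x - a*x^2}
FOC: (y - b) - 2a*x = 0 => x* = (y - b)/(2a)
x* = (-6.4089 - 2)/(2*1) = -4.2045
f*(-6.4089) = (y-b)^2/(4a) = (-6.4089 - 2)^2/(4*1)
= 70.7096/4 = 17.6774


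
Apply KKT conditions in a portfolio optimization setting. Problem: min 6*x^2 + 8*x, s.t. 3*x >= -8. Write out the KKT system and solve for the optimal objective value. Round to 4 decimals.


Step 1: Try lambda = 0 (constraint inactive).
Stationarity: 2*6*x + 8 = 0
x* = -8/(2*6) = -2/3 = -0.6667 (rounded; the exact value -2/3 is used below)
Check constraint: 3*-0.6667 = -2.0001 >= -8 -- satisfied.
Step 2: Compute optimal value.
f(x*) = 6*(-2/3)^2 + 8*(-2/3) = -2.6667


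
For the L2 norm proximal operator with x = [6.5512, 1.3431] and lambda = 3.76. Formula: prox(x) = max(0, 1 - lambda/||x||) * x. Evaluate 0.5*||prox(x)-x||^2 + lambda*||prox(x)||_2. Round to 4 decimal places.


Step 1: Compute ||x||.
||x|| = 6.6875
Step 2: Compute scaling factor.
scale = max(0, 1 - 3.76/6.6875) = 0.4378
Step 3: prox(x) = [2.8678, 0.5879]
||prox(x)|| = 2.9275
Step 4: Proximal objective.
0.5*||prox-x||^2 = 7.0688
lambda*||prox|| = 11.0074
Total = 18.0761


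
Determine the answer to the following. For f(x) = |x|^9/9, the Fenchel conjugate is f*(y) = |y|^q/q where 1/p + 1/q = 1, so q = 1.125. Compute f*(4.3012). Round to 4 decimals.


The conjugate exponent q satisfies 1/p + 1/q = 1.
p = 9, so q = 9/(9 - 1) = 1.125
|y|^q = 4.3012^1.125 = 5.1616
f*(4.3012) = 5.1616 / 1.125 = 4.5881


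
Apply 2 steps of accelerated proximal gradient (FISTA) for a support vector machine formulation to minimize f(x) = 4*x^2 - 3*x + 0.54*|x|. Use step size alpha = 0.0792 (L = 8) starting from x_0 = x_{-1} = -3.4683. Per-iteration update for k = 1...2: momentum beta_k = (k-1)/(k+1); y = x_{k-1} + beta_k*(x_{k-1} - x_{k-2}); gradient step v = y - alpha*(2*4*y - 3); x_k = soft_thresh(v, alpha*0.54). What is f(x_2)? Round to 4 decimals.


FISTA on f(x) = 4*x^2 - 3*x + 0.54*|x|
L = 8, alpha = 0.0792
Iteration 1: beta = 0.0, y = -3.4683 + 0.0*(-3.4683 + 3.4683) = -3.4683
  grad(y) = -30.7464, v = y - alpha*grad = -1.0332
  prox(v) = soft_thresh(-1.0332, 0.0428) = -0.9904
Iteration 2: beta = 0.3333, y = -0.9904 + 0.3333*(-0.9904 + 3.4683) = -0.1645
  grad(y) = -4.3156, v = y - alpha*grad = 0.1773
  prox(v) = soft_thresh(0.1773, 0.0428) = 0.1346
f(x_2) = 4*0.1346^2 - 3*0.1346 + 0.54*|0.1346| = -0.2586


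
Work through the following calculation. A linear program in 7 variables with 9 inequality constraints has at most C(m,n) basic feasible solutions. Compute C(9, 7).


Each vertex corresponds to some choice of n active constraints out of m, so the number of vertices is at most C(m, n) = m! / (n!(m-n)!).
m = 9, n = 7
Numerator: 9 * 8 * 7 * 6 * 5 * 4 * 3
Denominator: 7! = 5040
C(9, 7) = 36


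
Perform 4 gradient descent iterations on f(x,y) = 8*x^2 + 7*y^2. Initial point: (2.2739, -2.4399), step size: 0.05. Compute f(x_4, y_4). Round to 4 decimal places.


Gradient descent on f(x,y) = 8*x^2 + 7*y^2.
Starting point: (2.2739, -2.4399), alpha = 0.05
Step 1: grad_x = 2*8*2.2739 = 36.3824, grad_y = 2*7*-2.4399 = -34.1586
  x_1 = 2.2739 - 0.05*36.3824 = 0.4548
  y_1 = -2.4399 - 0.05*-34.1586 = -0.732
Step 2: grad_x = 2*8*0.4548 = 7.2765, grad_y = 2*7*-0.732 = -10.2476
  x_2 = 0.4548 - 0.05*7.2765 = 0.091
  y_2 = -0.732 - 0.05*-10.2476 = -0.2196
Step 3: grad_x = 2*8*0.091 = 1.4553, grad_y = 2*7*-0.2196 = -3.0743
  x_3 = 0.091 - 0.05*1.4553 = 0.0182
  y_3 = -0.2196 - 0.05*-3.0743 = -0.0659
Step 4: grad_x = 2*8*0.0182 = 0.2911, grad_y = 2*7*-0.0659 = -0.9223
  x_4 = 0.0182 - 0.05*0.2911 = 0.0036
  y_4 = -0.0659 - 0.05*-0.9223 = -0.0198
f(0.0036, -0.0198) = 8*0.0036^2 + 7*(-0.0198)^2 = 0.0028


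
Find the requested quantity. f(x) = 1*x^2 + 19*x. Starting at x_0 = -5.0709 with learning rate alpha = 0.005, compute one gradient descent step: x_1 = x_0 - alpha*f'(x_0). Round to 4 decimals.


We compute the gradient at x_0 and apply the update.
f'(x) = 2*x + 19
f'(-5.0709) = 2*-5.0709 + 19 = 8.8582
x_1 = -5.0709 - 0.005*8.8582 = -5.1152


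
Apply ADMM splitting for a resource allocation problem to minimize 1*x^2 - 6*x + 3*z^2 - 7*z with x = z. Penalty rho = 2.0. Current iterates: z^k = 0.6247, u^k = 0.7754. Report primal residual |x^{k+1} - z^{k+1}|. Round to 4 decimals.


ADMM iteration with rho = 2.0, z^k = 0.6247, u^k = 0.7754
Step 1: x-update.
Minimize 1*x^2 - 6*x + (2.0/2)*(x - 0.6247 + 0.7754)^2
FOC: (2*1 + 2.0)*x = 6 + 2.0*(0.6247 - 0.7754)
x^{k+1} = 1.4247
Step 2: z-update.
Minimize 3*z^2 - 7*z + (2.0/2)*(1.4247 - z + 0.7754)^2
FOC: (2*3 + 2.0)*z = 7 + 2.0*(1.4247 + 0.7754)
z^{k+1} = 1.425
Step 3: u-update.
u^{k+1} = 0.7754 + 1.4247 - 1.425 = 0.775
Step 4: Primal residual = |1.4247 - 1.425| = 0.0004


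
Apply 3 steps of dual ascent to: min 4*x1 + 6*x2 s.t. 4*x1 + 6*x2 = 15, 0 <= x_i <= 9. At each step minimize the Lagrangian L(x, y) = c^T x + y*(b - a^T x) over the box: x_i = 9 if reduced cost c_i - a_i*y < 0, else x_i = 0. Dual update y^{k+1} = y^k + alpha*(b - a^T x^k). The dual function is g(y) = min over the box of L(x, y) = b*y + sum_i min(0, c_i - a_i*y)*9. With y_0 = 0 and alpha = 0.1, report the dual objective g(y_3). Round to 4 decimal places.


Dual ascent for LP: min 4*x1 + 6*x2, 4*x1 + 6*x2 = 15, 0 <= x_i <= 9
Step 1: y^k = 0.0, reduced costs: (4.0, 6.0)
  x^k = (0.0, 0.0), subgradient = b - a^T x = 15.0
  y^{k+1} = 0.0 + 0.1*15.0 = 1.5
Step 2: y^k = 1.5, reduced costs: (-2.0, -3.0)
  x^k = (9.0, 9.0), subgradient = b - a^T x = -75.0
  y^{k+1} = 1.5 + 0.1*-75.0 = -6.0
Step 3: y^k = -6.0, reduced costs: (28.0, 42.0)
  x^k = (0.0, 0.0), subgradient = b - a^T x = 15.0
  y^{k+1} = -6.0 + 0.1*15.0 = -4.5
Dual objective at y_3 = -4.5: reduced costs (22.0, 33.0), box minimizer x = (0.0, 0.0)
g(y_3) = b*y + (c1 - a1*y)*x1 + (c2 - a2*y)*x2 = 15*(-4.5) + 22.0*0.0 + 33.0*0.0 = -67.5 + 0.0 + 0.0 = -67.5


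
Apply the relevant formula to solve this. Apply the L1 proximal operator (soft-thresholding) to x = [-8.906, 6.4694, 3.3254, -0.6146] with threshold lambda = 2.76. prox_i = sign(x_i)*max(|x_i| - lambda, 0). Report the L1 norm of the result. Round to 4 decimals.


Soft-thresholding with lambda = 2.76:
prox(-8.906) = sign(-8.906)*max(|-8.906| - 2.76, 0) = -6.146
prox(6.4694) = sign(6.4694)*max(|6.4694| - 2.76, 0) = 3.7094
prox(3.3254) = sign(3.3254)*max(|3.3254| - 2.76, 0) = 0.5654
prox(-0.6146) = sign(-0.6146)*max(|-0.6146| - 2.76, 0) = 0.0
prox(x) = [-6.146, 3.7094, 0.5654, 0.0]
||prox(x)||_1 = 6.146 + 3.7094 + 0.5654 + 0.0 = 10.4208


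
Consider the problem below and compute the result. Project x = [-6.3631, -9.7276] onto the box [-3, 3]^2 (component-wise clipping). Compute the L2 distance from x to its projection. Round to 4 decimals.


Project each component onto [-3, 3].
clip(-6.3631) = -3.0, clip(-9.7276) = -3.0
Projection = [-3.0, -3.0]
Squared diffs: [11.3104, 45.2606]
Distance = sqrt(56.571) = 7.5214


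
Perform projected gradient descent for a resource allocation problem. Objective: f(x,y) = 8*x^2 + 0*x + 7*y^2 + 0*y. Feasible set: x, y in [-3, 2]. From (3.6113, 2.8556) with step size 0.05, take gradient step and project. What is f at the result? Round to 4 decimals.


Step 1: Compute gradient at (3.6113, 2.8556).
grad_x = 2*8*3.6113 + 0 = 57.7808
grad_y = 2*7*2.8556 + 0 = 39.9784
Step 2: Gradient step.
x_raw = 3.6113 - 0.05*57.7808 = 0.7223
y_raw = 2.8556 - 0.05*39.9784 = 0.8567
Step 3: Project onto [-3, 2].
x_proj = clip(0.7223) = 0.7223
y_proj = clip(0.8567) = 0.8567
Step 4: Evaluate f.
f(0.7223, 0.8567) = 9.3106


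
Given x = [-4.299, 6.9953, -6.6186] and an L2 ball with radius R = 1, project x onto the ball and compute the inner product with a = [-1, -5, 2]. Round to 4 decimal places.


Step 1: Compute ||x|| (intermediates to 6 decimals).
||x|| = sqrt((-4.299)^2 + 6.9953^2 + (-6.6186)^2) = 10.54616
Step 2: Project.
Since ||x|| > R, scale = R/||x|| = 1/10.54616 = 0.094821, proj(x) = scale * x
proj(x) = [-0.407635, 0.663301, -0.627582]
Step 3: Dot product.
a^T * proj(x) = -1*(-0.407635) - 5*0.663301 + 2*(-0.627582) = -4.164


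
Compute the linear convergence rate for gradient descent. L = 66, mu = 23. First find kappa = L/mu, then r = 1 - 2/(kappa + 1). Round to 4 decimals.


Step 1: Compute the condition number.
kappa = L/mu = 66/23 = 2.8696
Step 2: Compute the convergence rate.
r = 1 - 2/(kappa + 1) = 1 - 2*mu/(L + mu) = (L - mu)/(L + mu) = 43/89 = 0.4831


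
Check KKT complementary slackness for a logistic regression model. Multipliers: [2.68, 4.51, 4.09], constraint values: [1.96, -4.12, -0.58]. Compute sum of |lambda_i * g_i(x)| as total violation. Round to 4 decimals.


KKT complementary slackness check:
lambda_1 * g_1 = 2.68 * 1.96 = 5.2528
lambda_2 * g_2 = 4.51 * -4.12 = -18.5812
lambda_3 * g_3 = 4.09 * -0.58 = -2.3722
Total violation = 5.2528 + 18.5812 + 2.3722 = 26.2062


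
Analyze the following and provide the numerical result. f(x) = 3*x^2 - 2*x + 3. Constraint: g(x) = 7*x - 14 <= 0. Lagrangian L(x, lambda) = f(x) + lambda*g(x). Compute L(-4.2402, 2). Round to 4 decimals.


Step 1: Evaluate f(x).
f(-4.2402) = 3*(-4.2402)^2 - 2*(-4.2402) + 3 = 65.4183
Step 2: Evaluate g(x).
g(-4.2402) = 7*-4.2402 - 14 = -43.6814
Step 3: Compute Lagrangian.
L = 65.4183 + 2*-43.6814 = -21.9445


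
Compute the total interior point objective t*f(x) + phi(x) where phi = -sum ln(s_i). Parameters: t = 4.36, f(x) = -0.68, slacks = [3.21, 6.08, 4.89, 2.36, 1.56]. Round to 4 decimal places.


Step 1: Compute log-barrier.
ln values: [1.1663, 1.805, 1.5872, 0.8587, 0.4447]
phi = -(1.1663 + 1.805 + 1.5872 + 0.8587 + 0.4447) = -5.8618
Step 2: Compute augmented objective.
t*f(x) = 4.36*-0.68 = -2.9648
Total = -2.9648 - 5.8618 = -8.8266


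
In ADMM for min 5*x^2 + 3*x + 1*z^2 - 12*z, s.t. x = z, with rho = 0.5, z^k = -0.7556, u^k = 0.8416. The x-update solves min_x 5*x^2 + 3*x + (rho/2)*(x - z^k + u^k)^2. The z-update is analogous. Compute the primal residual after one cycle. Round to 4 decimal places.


ADMM iteration with rho = 0.5, z^k = -0.7556, u^k = 0.8416
Step 1: x-update.
Minimize 5*x^2 + 3*x + (0.5/2)*(x + 0.7556 + 0.8416)^2
FOC: (2*5 + 0.5)*x = -3 + 0.5*(-0.7556 - 0.8416)
x^{k+1} = -0.3618
Step 2: z-update.
Minimize 1*z^2 - 12*z + (0.5/2)*(-0.3618 - z + 0.8416)^2
FOC: (2*1 + 0.5)*z = 12 + 0.5*(-0.3618 + 0.8416)
z^{k+1} = 4.896
Step 3: u-update.
u^{k+1} = 0.8416 - 0.3618 - 4.896 = -4.4161
Step 4: Primal residual = |-0.3618 - 4.896| = 5.2577


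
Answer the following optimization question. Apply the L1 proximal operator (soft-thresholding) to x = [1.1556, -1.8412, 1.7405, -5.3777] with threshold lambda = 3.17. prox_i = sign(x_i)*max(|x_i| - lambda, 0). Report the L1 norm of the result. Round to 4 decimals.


Soft-thresholding with lambda = 3.17:
prox(1.1556) = sign(1.1556)*max(|1.1556| - 3.17, 0) = 0.0
prox(-1.8412) = sign(-1.8412)*max(|-1.8412| - 3.17, 0) = 0.0
prox(1.7405) = sign(1.7405)*max(|1.7405| - 3.17, 0) = 0.0
prox(-5.3777) = sign(-5.3777)*max(|-5.3777| - 3.17, 0) = -2.2077
prox(x) = [0.0, 0.0, 0.0, -2.2077]
||prox(x)||_1 = 0.0 + 0.0 + 0.0 + 2.2077 = 2.2077


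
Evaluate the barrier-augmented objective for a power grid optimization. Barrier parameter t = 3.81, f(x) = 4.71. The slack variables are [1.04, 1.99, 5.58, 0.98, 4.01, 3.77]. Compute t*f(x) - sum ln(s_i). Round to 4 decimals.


Step 1: Compute log-barrier.
ln values: [0.0392, 0.6881, 1.7192, -0.0202, 1.3888, 1.3271]
phi = -(0.0392 + 0.6881 + 1.7192 - 0.0202 + 1.3888 + 1.3271) = -5.1422
Step 2: Compute augmented objective.
t*f(x) = 3.81*4.71 = 17.9451
Total = 17.9451 - 5.1422 = 12.8029


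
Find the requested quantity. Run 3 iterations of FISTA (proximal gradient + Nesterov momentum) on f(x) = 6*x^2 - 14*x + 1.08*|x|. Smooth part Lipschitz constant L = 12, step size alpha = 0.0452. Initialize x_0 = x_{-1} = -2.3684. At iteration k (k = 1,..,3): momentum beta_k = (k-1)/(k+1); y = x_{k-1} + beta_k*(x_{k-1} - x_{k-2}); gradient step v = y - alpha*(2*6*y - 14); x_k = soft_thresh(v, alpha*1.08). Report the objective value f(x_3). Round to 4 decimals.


FISTA on f(x) = 6*x^2 - 14*x + 1.08*|x|
L = 12, alpha = 0.0452
Iteration 1: beta = 0.0, y = -2.3684 + 0.0*(-2.3684 + 2.3684) = -2.3684
  grad(y) = -42.4208, v = y - alpha*grad = -0.451
  prox(v) = soft_thresh(-0.451, 0.0488) = -0.4022
Iteration 2: beta = 0.3333, y = -0.4022 + 0.3333*(-0.4022 + 2.3684) = 0.2532
  grad(y) = -10.961, v = y - alpha*grad = 0.7487
  prox(v) = soft_thresh(0.7487, 0.0488) = 0.6999
Iteration 3: beta = 0.5, y = 0.6999 + 0.5*(0.6999 + 0.4022) = 1.2509
  grad(y) = 1.0106, v = y - alpha*grad = 1.2052
  prox(v) = soft_thresh(1.2052, 0.0488) = 1.1564
f(x_3) = 6*1.1564^2 - 14*1.1564 + 1.08*|1.1564| = -6.9171


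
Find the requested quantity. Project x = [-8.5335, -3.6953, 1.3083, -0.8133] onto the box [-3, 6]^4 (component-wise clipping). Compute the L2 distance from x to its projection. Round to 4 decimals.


Project each component onto [-3, 6].
clip(-8.5335) = -3.0, clip(-3.6953) = -3.0, clip(1.3083) = 1.3083, clip(-0.8133) = -0.8133
Projection = [-3.0, -3.0, 1.3083, -0.8133]
Squared diffs: [30.6196, 0.4834, 0.0, 0.0]
Distance = sqrt(31.103) = 5.577


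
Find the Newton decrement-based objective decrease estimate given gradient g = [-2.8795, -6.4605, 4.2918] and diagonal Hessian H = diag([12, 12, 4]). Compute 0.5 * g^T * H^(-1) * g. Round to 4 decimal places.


Step 1: H is diagonal, so H^(-1) * g = [-0.24, -0.5384, 1.073].
Step 2: g^T H^(-1) g = sum_i g_i^2 / H_ii
  = (-2.8795)^2/12 + (-6.4605)^2/12 + (4.2918)^2/4
  = 0.691 + 3.4782 + 4.6049 = 8.774
Step 3: Objective decrease = 0.5 * g^T H^(-1) g = 4.387


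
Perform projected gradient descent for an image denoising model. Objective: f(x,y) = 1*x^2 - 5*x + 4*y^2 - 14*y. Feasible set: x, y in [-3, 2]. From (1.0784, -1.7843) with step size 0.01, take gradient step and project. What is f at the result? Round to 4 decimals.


Step 1: Compute gradient at (1.0784, -1.7843).
grad_x = 2*1*1.0784 - 5 = -2.8432
grad_y = 2*4*-1.7843 - 14 = -28.2744
Step 2: Gradient step.
x_raw = 1.0784 - 0.01*-2.8432 = 1.1068
y_raw = -1.7843 - 0.01*-28.2744 = -1.5016
Step 3: Project onto [-3, 2].
x_proj = clip(1.1068) = 1.1068
y_proj = clip(-1.5016) = -1.5016
Step 4: Evaluate f.
f(1.1068, -1.5016) = 25.7314


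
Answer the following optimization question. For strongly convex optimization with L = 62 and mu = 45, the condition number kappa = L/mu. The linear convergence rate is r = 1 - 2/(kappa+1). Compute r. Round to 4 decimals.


Step 1: Compute the condition number.
kappa = L/mu = 62/45 = 1.3778
Step 2: Compute the convergence rate.
r = 1 - 2/(kappa + 1) = 1 - 2*mu/(L + mu) = (L - mu)/(L + mu) = 17/107 = 0.1589


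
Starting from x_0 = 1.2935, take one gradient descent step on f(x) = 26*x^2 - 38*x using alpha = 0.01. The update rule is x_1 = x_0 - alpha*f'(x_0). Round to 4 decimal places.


We compute the gradient at x_0 and apply the update.
f'(x) = 52*x - 38
f'(1.2935) = 52*1.2935 - 38 = 29.262
x_1 = 1.2935 - 0.01*29.262 = 1.0009


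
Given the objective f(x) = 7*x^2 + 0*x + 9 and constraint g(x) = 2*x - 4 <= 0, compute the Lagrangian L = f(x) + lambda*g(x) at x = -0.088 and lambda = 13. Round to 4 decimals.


Step 1: Evaluate f(x).
f(-0.088) = 7*(-0.088)^2 + 0*(-0.088) + 9 = 9.0542
Step 2: Evaluate g(x).
g(-0.088) = 2*-0.088 - 4 = -4.176
Step 3: Compute Lagrangian.
L = 9.0542 + 13*-4.176 = -45.2338


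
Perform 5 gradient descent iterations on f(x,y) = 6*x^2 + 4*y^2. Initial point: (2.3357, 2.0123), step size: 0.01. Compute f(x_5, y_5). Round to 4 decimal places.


Gradient descent on f(x,y) = 6*x^2 + 4*y^2.
Starting point: (2.3357, 2.0123), alpha = 0.01
Step 1: grad_x = 2*6*2.3357 = 28.0284, grad_y = 2*4*2.0123 = 16.0984
  x_1 = 2.3357 - 0.01*28.0284 = 2.0554
  y_1 = 2.0123 - 0.01*16.0984 = 1.8513
Step 2: grad_x = 2*6*2.0554 = 24.665, grad_y = 2*4*1.8513 = 14.8105
  x_2 = 2.0554 - 0.01*24.665 = 1.8088
  y_2 = 1.8513 - 0.01*14.8105 = 1.7032
Step 3: grad_x = 2*6*1.8088 = 21.7052, grad_y = 2*4*1.7032 = 13.6257
  x_3 = 1.8088 - 0.01*21.7052 = 1.5917
  y_3 = 1.7032 - 0.01*13.6257 = 1.567
Step 4: grad_x = 2*6*1.5917 = 19.1006, grad_y = 2*4*1.567 = 12.5356
  x_4 = 1.5917 - 0.01*19.1006 = 1.4007
  y_4 = 1.567 - 0.01*12.5356 = 1.4416
Step 5: grad_x = 2*6*1.4007 = 16.8085, grad_y = 2*4*1.4416 = 11.5328
  x_5 = 1.4007 - 0.01*16.8085 = 1.2326
  y_5 = 1.4416 - 0.01*11.5328 = 1.3263
f(1.2326, 1.3263) = 6*1.2326^2 + 4*1.3263^2 = 16.1521


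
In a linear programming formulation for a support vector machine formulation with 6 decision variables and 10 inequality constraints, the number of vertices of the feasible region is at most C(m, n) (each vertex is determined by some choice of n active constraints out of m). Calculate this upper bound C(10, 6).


Each vertex corresponds to some choice of n active constraints out of m, so the number of vertices is at most C(m, n) = m! / (n!(m-n)!).
m = 10, n = 6
Numerator: 10 * 9 * 8 * 7 * 6 * 5
Denominator: 6! = 720
C(10, 6) = 210


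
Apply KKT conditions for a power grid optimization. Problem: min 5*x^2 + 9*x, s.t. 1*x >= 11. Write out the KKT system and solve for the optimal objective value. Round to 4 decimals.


Step 1: Try lambda = 0 (constraint inactive).
x_unc = -9/(2*5) = -0.9
Check: 1*-0.9 = -0.9 < 11 -- violated!
Step 2: Constraint must be active: 1*x = 11
x* = 11/1 = 11.0
lambda = (2*5*11.0 + 9)/1 = 119.0
Step 3: Compute optimal value.
f(x*) = 5*11.0^2 + 9*11.0 = 704.0


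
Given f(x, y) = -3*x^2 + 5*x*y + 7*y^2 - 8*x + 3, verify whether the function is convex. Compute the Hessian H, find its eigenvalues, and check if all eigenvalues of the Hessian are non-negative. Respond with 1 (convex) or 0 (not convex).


The Hessian of f(x,y) = -3*x^2 + 5*x*y + 7*y^2 - 8*x + 3 is:
H = [[-6, 5], [5, 14]]
Trace = -6 + 14 = 8
Determinant = -6*14 - (5)^2 = -109
Discriminant = (8)^2 - 4*-109 = 500.0
Eigenvalues: lambda_1 = -7.1803, lambda_2 = 15.1803
The function is not convex.

0


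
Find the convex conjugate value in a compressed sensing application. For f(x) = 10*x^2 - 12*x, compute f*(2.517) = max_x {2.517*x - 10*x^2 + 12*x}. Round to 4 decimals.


f*(y) = sup_x {y*x - a*x^2 - b*x} = sup_x {(y-b)*x - a*x^2}
FOC: (y - b) - 2a*x = 0 => x* = (y - b)/(2a)
x* = (2.517 + 12)/(2*10) = 0.7259
f*(2.517) = (y-b)^2/(4a) = (2.517 + 12)^2/(4*10)
= 210.7433/40 = 5.2686


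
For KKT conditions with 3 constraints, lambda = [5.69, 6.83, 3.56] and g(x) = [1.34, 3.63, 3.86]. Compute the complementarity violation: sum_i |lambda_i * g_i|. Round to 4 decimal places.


KKT complementary slackness check:
lambda_1 * g_1 = 5.69 * 1.34 = 7.6246
lambda_2 * g_2 = 6.83 * 3.63 = 24.7929
lambda_3 * g_3 = 3.56 * 3.86 = 13.7416
Total violation = 7.6246 + 24.7929 + 13.7416 = 46.1591


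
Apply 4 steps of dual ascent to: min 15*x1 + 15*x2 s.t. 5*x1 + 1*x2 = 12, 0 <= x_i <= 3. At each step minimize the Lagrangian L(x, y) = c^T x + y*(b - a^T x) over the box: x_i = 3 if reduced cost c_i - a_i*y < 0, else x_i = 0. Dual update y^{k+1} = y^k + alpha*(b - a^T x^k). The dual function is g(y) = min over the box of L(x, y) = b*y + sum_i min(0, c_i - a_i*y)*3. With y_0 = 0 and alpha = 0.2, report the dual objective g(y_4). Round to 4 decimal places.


Dual ascent for LP: min 15*x1 + 15*x2, 5*x1 + 1*x2 = 12, 0 <= x_i <= 3
Step 1: y^k = 0.0, reduced costs: (15.0, 15.0)
  x^k = (0.0, 0.0), subgradient = b - a^T x = 12.0
  y^{k+1} = 0.0 + 0.2*12.0 = 2.4
Step 2: y^k = 2.4, reduced costs: (3.0, 12.6)
  x^k = (0.0, 0.0), subgradient = b - a^T x = 12.0
  y^{k+1} = 2.4 + 0.2*12.0 = 4.8
Step 3: y^k = 4.8, reduced costs: (-9.0, 10.2)
  x^k = (3.0, 0.0), subgradient = b - a^T x = -3.0
  y^{k+1} = 4.8 + 0.2*-3.0 = 4.2
Step 4: y^k = 4.2, reduced costs: (-6.0, 10.8)
  x^k = (3.0, 0.0), subgradient = b - a^T x = -3.0
  y^{k+1} = 4.2 + 0.2*-3.0 = 3.6
Dual objective at y_4 = 3.6: reduced costs (-3.0, 11.4), box minimizer x = (3.0, 0.0)
g(y_4) = b*y + (c1 - a1*y)*x1 + (c2 - a2*y)*x2 = 12*3.6 + (-3.0)*3.0 + 11.4*0.0 = 43.2 - 9.0 + 0.0 = 34.2


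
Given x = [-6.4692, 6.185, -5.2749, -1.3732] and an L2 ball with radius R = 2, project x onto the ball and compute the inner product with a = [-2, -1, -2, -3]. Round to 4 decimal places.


Step 1: Compute ||x|| (intermediates to 6 decimals).
||x|| = sqrt((-6.4692)^2 + 6.185^2 + (-5.2749)^2 + (-1.3732)^2) = 10.479266
Step 2: Project.
Since ||x|| > R, scale = R/||x|| = 2/10.479266 = 0.190853, proj(x) = scale * x
proj(x) = [-1.234666, 1.180426, -1.00673, -0.262079]
Step 3: Dot product.
a^T * proj(x) = -2*(-1.234666) - 1*1.180426 - 2*(-1.00673) - 3*(-0.262079) = 4.0886


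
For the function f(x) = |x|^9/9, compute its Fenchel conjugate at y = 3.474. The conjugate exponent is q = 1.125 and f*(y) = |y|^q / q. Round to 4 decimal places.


The conjugate exponent q satisfies 1/p + 1/q = 1.
p = 9, so q = 9/(9 - 1) = 1.125
|y|^q = 3.474^1.125 = 4.0591
f*(3.474) = 4.0591 / 1.125 = 3.6081


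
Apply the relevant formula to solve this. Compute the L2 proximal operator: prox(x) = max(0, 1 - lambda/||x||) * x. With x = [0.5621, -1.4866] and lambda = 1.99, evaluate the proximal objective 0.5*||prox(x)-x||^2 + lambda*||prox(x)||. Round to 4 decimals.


Step 1: Compute ||x||.
||x|| = 1.5893
Step 2: Compute scaling factor.
scale = max(0, 1 - 1.99/1.5893) = 0.0
Step 3: prox(x) = [0.0, -0.0]
||prox(x)|| = 0.0
Step 4: Proximal objective.
0.5*||prox-x||^2 = 1.263
lambda*||prox|| = 0.0
Total = 1.263


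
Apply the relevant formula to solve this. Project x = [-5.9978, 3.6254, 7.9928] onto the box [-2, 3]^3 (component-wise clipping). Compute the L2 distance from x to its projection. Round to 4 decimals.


Project each component onto [-2, 3].
clip(-5.9978) = -2.0, clip(3.6254) = 3.0, clip(7.9928) = 3.0
Projection = [-2.0, 3.0, 3.0]
Squared diffs: [15.9824, 0.3911, 24.9281]
Distance = sqrt(41.3016) = 6.4266


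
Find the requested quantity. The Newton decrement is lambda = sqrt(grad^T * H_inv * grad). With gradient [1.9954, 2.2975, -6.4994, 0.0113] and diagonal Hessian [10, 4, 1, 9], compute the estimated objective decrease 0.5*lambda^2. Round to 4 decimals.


Step 1: H is diagonal, so H^(-1) * g = [0.1995, 0.5744, -6.4994, 0.0013].
Step 2: g^T H^(-1) g = sum_i g_i^2 / H_ii
  = (1.9954)^2/10 + (2.2975)^2/4 + (-6.4994)^2/1 + (0.0113)^2/9
  = 0.3982 + 1.3196 + 42.2422 + 0.0 = 43.96
Step 3: Objective decrease = 0.5 * g^T H^(-1) g = 21.98


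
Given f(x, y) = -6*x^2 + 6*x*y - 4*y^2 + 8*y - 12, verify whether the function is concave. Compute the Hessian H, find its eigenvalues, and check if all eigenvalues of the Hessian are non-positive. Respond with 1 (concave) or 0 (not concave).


The Hessian of f(x,y) = -6*x^2 + 6*x*y - 4*y^2 + 8*y - 12 is:
H = [[-12, 6], [6, -8]]
Trace = -12 - 8 = -20
Determinant = -12*-8 - (6)^2 = 60
Discriminant = (-20)^2 - 4*60 = 160.0
Eigenvalues: lambda_1 = -16.3246, lambda_2 = -3.6754
The function is concave.

1


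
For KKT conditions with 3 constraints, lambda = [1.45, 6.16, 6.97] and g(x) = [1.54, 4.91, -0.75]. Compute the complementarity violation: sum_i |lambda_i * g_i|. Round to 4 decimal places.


KKT complementary slackness check:
lambda_1 * g_1 = 1.45 * 1.54 = 2.233
lambda_2 * g_2 = 6.16 * 4.91 = 30.2456
lambda_3 * g_3 = 6.97 * -0.75 = -5.2275
Total violation = 2.233 + 30.2456 + 5.2275 = 37.7061


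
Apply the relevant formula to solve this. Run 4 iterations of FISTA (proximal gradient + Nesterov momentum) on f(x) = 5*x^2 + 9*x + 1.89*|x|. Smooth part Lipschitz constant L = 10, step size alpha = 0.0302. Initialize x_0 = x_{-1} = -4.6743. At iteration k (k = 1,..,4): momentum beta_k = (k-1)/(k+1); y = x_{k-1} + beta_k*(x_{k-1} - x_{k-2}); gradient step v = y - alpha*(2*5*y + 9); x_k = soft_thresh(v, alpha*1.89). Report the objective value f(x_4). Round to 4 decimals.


FISTA on f(x) = 5*x^2 + 9*x + 1.89*|x|
L = 10, alpha = 0.0302
Iteration 1: beta = 0.0, y = -4.6743 + 0.0*(-4.6743 + 4.6743) = -4.6743
  grad(y) = -37.743, v = y - alpha*grad = -3.5345
  prox(v) = soft_thresh(-3.5345, 0.0571) = -3.4774
Iteration 2: beta = 0.3333, y = -3.4774 + 0.3333*(-3.4774 + 4.6743) = -3.0784
  grad(y) = -21.7841, v = y - alpha*grad = -2.4205
  prox(v) = soft_thresh(-2.4205, 0.0571) = -2.3635
Iteration 3: beta = 0.5, y = -2.3635 + 0.5*(-2.3635 + 3.4774) = -1.8065
  grad(y) = -9.0649, v = y - alpha*grad = -1.5327
  prox(v) = soft_thresh(-1.5327, 0.0571) = -1.4757
Iteration 4: beta = 0.6, y = -1.4757 + 0.6*(-1.4757 + 2.3635) = -0.943
  grad(y) = -0.4297, v = y - alpha*grad = -0.93
  prox(v) = soft_thresh(-0.93, 0.0571) = -0.8729
f(x_4) = 5*(-0.8729)^2 + 9*(-0.8729) + 1.89*|-0.8729| = -2.3965


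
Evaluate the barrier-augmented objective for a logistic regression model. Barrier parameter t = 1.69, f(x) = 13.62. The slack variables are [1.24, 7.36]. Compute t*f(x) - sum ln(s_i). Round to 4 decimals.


Step 1: Compute log-barrier.
ln values: [0.2151, 1.9961]
phi = -(0.2151 + 1.9961) = -2.2112
Step 2: Compute augmented objective.
t*f(x) = 1.69*13.62 = 23.0178
Total = 23.0178 - 2.2112 = 20.8066


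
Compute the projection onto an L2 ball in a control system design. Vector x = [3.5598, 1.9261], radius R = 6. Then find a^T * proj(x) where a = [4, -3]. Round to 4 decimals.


Step 1: Compute ||x|| (intermediates to 6 decimals).
||x|| = sqrt(3.5598^2 + 1.9261^2) = 4.047473
Step 2: Project.
Since ||x|| <= R, proj = x (no scaling needed).
proj(x) = [3.5598, 1.9261]
Step 3: Dot product.
a^T * proj(x) = 4*3.5598 - 3*1.9261 = 8.4609


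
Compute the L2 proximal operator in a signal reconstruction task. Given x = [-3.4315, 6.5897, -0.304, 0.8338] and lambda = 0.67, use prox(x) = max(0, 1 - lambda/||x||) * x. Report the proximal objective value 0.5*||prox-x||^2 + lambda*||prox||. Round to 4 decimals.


Step 1: Compute ||x||.
||x|| = 7.4824
Step 2: Compute scaling factor.
scale = max(0, 1 - 0.67/7.4824) = 0.9105
Step 3: prox(x) = [-3.1242, 5.9996, -0.2768, 0.7591]
||prox(x)|| = 6.8124
Step 4: Proximal objective.
0.5*||prox-x||^2 = 0.2245
lambda*||prox|| = 4.5643
Total = 4.7888


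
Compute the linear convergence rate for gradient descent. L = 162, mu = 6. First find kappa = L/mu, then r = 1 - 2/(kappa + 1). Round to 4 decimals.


Step 1: Compute the condition number.
kappa = L/mu = 162/6 = 27.0
Step 2: Compute the convergence rate.
r = 1 - 2/(kappa + 1) = 1 - 2*mu/(L + mu) = (L - mu)/(L + mu) = 156/168 = 0.9286


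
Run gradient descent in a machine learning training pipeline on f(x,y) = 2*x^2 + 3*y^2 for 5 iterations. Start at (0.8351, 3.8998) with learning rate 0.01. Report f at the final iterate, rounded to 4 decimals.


Gradient descent on f(x,y) = 2*x^2 + 3*y^2.
Starting point: (0.8351, 3.8998), alpha = 0.01
Step 1: grad_x = 2*2*0.8351 = 3.3404, grad_y = 2*3*3.8998 = 23.3988
  x_1 = 0.8351 - 0.01*3.3404 = 0.8017
  y_1 = 3.8998 - 0.01*23.3988 = 3.6658
Step 2: grad_x = 2*2*0.8017 = 3.2068, grad_y = 2*3*3.6658 = 21.9949
  x_2 = 0.8017 - 0.01*3.2068 = 0.7696
  y_2 = 3.6658 - 0.01*21.9949 = 3.4459
Step 3: grad_x = 2*2*0.7696 = 3.0785, grad_y = 2*3*3.4459 = 20.6752
  x_3 = 0.7696 - 0.01*3.0785 = 0.7388
  y_3 = 3.4459 - 0.01*20.6752 = 3.2391
Step 4: grad_x = 2*2*0.7388 = 2.9554, grad_y = 2*3*3.2391 = 19.4347
  x_4 = 0.7388 - 0.01*2.9554 = 0.7093
  y_4 = 3.2391 - 0.01*19.4347 = 3.0448
Step 5: grad_x = 2*2*0.7093 = 2.8372, grad_y = 2*3*3.0448 = 18.2686
  x_5 = 0.7093 - 0.01*2.8372 = 0.6809
  y_5 = 3.0448 - 0.01*18.2686 = 2.8621
f(0.6809, 2.8621) = 2*0.6809^2 + 3*2.8621^2 = 25.5018


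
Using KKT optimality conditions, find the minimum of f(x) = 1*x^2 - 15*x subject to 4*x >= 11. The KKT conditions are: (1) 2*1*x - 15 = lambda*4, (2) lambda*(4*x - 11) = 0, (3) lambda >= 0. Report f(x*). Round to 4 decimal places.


Step 1: Try lambda = 0 (constraint inactive).
Stationarity: 2*1*x - 15 = 0
x* = 15/(2*1) = 7.5
Check constraint: 4*7.5 = 30.0 >= 11 -- satisfied.
Step 2: Compute optimal value.
f(x*) = 1*7.5^2 - 15*7.5 = -56.25


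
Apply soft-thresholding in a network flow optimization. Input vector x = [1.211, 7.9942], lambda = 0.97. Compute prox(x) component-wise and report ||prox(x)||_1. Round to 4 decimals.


Soft-thresholding with lambda = 0.97:
prox(1.211) = sign(1.211)*max(|1.211| - 0.97, 0) = 0.241
prox(7.9942) = sign(7.9942)*max(|7.9942| - 0.97, 0) = 7.0242
prox(x) = [0.241, 7.0242]
||prox(x)||_1 = 0.241 + 7.0242 = 7.2652


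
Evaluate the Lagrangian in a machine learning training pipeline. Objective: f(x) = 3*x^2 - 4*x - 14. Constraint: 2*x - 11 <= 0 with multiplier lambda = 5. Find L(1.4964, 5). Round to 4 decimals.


Step 1: Evaluate f(x).
f(1.4964) = 3*1.4964^2 - 4*1.4964 - 14 = -13.268
Step 2: Evaluate g(x).
g(1.4964) = 2*1.4964 - 11 = -8.0072
Step 3: Compute Lagrangian.
L = -13.268 + 5*-8.0072 = -53.304


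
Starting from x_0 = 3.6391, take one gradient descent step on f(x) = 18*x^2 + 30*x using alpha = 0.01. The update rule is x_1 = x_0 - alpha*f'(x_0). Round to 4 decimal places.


We compute the gradient at x_0 and apply the update.
f'(x) = 36*x + 30
f'(3.6391) = 36*3.6391 + 30 = 161.0076
x_1 = 3.6391 - 0.01*161.0076 = 2.029


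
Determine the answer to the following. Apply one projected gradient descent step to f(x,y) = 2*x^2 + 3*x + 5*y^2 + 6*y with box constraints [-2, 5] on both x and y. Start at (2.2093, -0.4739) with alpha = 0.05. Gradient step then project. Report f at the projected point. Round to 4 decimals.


Step 1: Compute gradient at (2.2093, -0.4739).
grad_x = 2*2*2.2093 + 3 = 11.8372
grad_y = 2*5*-0.4739 + 6 = 1.261
Step 2: Gradient step.
x_raw = 2.2093 - 0.05*11.8372 = 1.6174
y_raw = -0.4739 - 0.05*1.261 = -0.537
Step 3: Project onto [-2, 5].
x_proj = clip(1.6174) = 1.6174
y_proj = clip(-0.537) = -0.537
Step 4: Evaluate f.
f(1.6174, -0.537) = 8.3044


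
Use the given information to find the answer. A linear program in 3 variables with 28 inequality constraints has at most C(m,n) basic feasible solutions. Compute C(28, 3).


Each vertex corresponds to some choice of n active constraints out of m, so the number of vertices is at most C(m, n) = m! / (n!(m-n)!).
m = 28, n = 3
Numerator: 28 * 27 * 26
Denominator: 3! = 6
C(28, 3) = 3276


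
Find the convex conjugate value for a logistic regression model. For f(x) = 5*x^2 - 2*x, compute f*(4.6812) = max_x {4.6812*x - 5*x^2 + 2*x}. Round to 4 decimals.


f*(y) = sup_x {y*x - a*x^2 - b*x} = sup_x {(y-b)*x - a*x^2}
FOC: (y - b) - 2a*x = 0 => x* = (y - b)/(2a)
x* = (4.6812 + 2)/(2*5) = 0.6681
f*(4.6812) = (y-b)^2/(4a) = (4.6812 + 2)^2/(4*5)
= 44.6384/20 = 2.2319


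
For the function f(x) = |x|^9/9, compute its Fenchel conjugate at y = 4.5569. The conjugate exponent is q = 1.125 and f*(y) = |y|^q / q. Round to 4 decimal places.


The conjugate exponent q satisfies 1/p + 1/q = 1.
p = 9, so q = 9/(9 - 1) = 1.125
|y|^q = 4.5569^1.125 = 5.5081
f*(4.5569) = 5.5081 / 1.125 = 4.8961


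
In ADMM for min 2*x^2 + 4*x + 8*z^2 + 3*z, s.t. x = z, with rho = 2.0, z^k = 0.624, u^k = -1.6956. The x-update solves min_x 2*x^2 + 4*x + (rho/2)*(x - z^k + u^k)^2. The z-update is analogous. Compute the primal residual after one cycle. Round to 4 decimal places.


ADMM iteration with rho = 2.0, z^k = 0.624, u^k = -1.6956
Step 1: x-update.
Minimize 2*x^2 + 4*x + (2.0/2)*(x - 0.624 - 1.6956)^2
FOC: (2*2 + 2.0)*x = -4 + 2.0*(0.624 + 1.6956)
x^{k+1} = 0.1065
Step 2: z-update.
Minimize 8*z^2 + 3*z + (2.0/2)*(0.1065 - z - 1.6956)^2
FOC: (2*8 + 2.0)*z = -3 + 2.0*(0.1065 - 1.6956)
z^{k+1} = -0.3432
Step 3: u-update.
u^{k+1} = -1.6956 + 0.1065 + 0.3432 = -1.2458
Step 4: Primal residual = |0.1065 + 0.3432| = 0.4498


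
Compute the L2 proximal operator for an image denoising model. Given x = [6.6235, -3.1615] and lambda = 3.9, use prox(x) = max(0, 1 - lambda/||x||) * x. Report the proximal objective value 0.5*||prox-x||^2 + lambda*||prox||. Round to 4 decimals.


Step 1: Compute ||x||.
||x|| = 7.3393
Step 2: Compute scaling factor.
scale = max(0, 1 - 3.9/7.3393) = 0.4686
Step 3: prox(x) = [3.1039, -1.4815]
||prox(x)|| = 3.4393
Step 4: Proximal objective.
0.5*||prox-x||^2 = 7.605
lambda*||prox|| = 13.4133
Total = 21.0184


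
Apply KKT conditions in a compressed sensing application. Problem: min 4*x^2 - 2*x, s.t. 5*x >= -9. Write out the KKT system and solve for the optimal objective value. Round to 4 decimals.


Step 1: Try lambda = 0 (constraint inactive).
Stationarity: 2*4*x - 2 = 0
x* = 2/(2*4) = 0.25
Check constraint: 5*0.25 = 1.25 >= -9 -- satisfied.
Step 2: Compute optimal value.
f(x*) = 4*0.25^2 - 2*0.25 = -0.25
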